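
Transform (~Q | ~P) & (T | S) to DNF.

(~Q | ~P) & (T | S)
⇔ (~Q & T) | (~Q & S) | (~P & T) | (~P & S)   — distribute & over |

(~Q & T) | (~Q & S) | (~P & T) | (~P & S)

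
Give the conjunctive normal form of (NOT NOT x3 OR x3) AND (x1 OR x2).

x3 AND (x1 OR x2)

(NOT NOT x3 OR x3) AND (x1 OR x2)
⇔ (x3 OR x3) AND (x1 OR x2)   [double negation]
⇔ x3 AND (x1 OR x2)   [simplify]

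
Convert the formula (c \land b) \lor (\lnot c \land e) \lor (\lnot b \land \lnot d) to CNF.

(c \lor e \lor \lnot b) \land (c \lor e \lor \lnot d) \land (b \lor \lnot c \lor \lnot d) \land (b \lor e \lor \lnot d)

(c \land b) \lor (\lnot c \land e) \lor (\lnot b \land \lnot d)
⇔ (c \lor \lnot c \lor \lnot b) \land (c \lor \lnot c \lor \lnot d) \land (c \lor e \lor \lnot b) \land (c \lor e \lor \lnot d) \land (b \lor \lnot c \lor \lnot b) \land (b \lor \lnot c \lor \lnot d) \land (b \lor e \lor \lnot b) \land (b \lor e \lor \lnot d)
⇔ (c \lor e \lor \lnot b) \land (c \lor e \lor \lnot d) \land (b \lor \lnot c \lor \lnot d) \land (b \lor e \lor \lnot d)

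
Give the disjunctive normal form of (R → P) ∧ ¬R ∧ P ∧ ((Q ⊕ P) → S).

(R → P) ∧ ¬R ∧ P ∧ ((Q ⊕ P) → S)
≡ (¬R ∨ P) ∧ ¬R ∧ P ∧ ((Q ⊕ P) → S)
≡ (¬R ∨ P) ∧ ¬R ∧ P ∧ (¬(Q ⊕ P) ∨ S)
≡ (¬R ∨ P) ∧ ¬R ∧ P ∧ (¬((Q ∧ ¬P) ∨ (¬Q ∧ P)) ∨ S)
≡ (¬R ∨ P) ∧ ¬R ∧ P ∧ ((¬(Q ∧ ¬P) ∧ ¬(¬Q ∧ P)) ∨ S)
≡ (¬R ∨ P) ∧ ¬R ∧ P ∧ (((¬Q ∨ ¬¬P) ∧ ¬(¬Q ∧ P)) ∨ S)
≡ (¬R ∨ P) ∧ ¬R ∧ P ∧ (((¬Q ∨ P) ∧ ¬(¬Q ∧ P)) ∨ S)
≡ (¬R ∨ P) ∧ ¬R ∧ P ∧ (((¬Q ∨ P) ∧ (¬¬Q ∨ ¬P)) ∨ S)
≡ (¬R ∨ P) ∧ ¬R ∧ P ∧ (((¬Q ∨ P) ∧ (Q ∨ ¬P)) ∨ S)
≡ (¬R ∧ ¬R ∧ P ∧ ¬Q ∧ Q) ∨ (¬R ∧ ¬R ∧ P ∧ ¬Q ∧ ¬P) ∨ (¬R ∧ ¬R ∧ P ∧ P ∧ Q) ∨ (¬R ∧ ¬R ∧ P ∧ P ∧ ¬P) ∨ (¬R ∧ ¬R ∧ P ∧ S) ∨ (P ∧ ¬R ∧ P ∧ ¬Q ∧ Q) ∨ (P ∧ ¬R ∧ P ∧ ¬Q ∧ ¬P) ∨ (P ∧ ¬R ∧ P ∧ P ∧ Q) ∨ (P ∧ ¬R ∧ P ∧ P ∧ ¬P) ∨ (P ∧ ¬R ∧ P ∧ S)
≡ (¬R ∧ P ∧ Q) ∨ (¬R ∧ P ∧ S)

(¬R ∧ P ∧ Q) ∨ (¬R ∧ P ∧ S)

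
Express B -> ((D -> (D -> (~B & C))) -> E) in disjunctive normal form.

B -> ((D -> (D -> (~B & C))) -> E)
= ~B | ((D -> (D -> (~B & C))) -> E)   [eliminate ->]
= ~B | ~(D -> (D -> (~B & C))) | E   [eliminate ->]
= ~B | ~(~D | (D -> (~B & C))) | E   [eliminate ->]
= ~B | ~(~D | ~D | (~B & C)) | E   [eliminate ->]
= ~B | (~~D & ~~D & ~(~B & C)) | E   [De Morgan]
= ~B | (D & ~~D & ~(~B & C)) | E   [double negation]
= ~B | (D & D & ~(~B & C)) | E   [double negation]
= ~B | (D & D & (~~B | ~C)) | E   [De Morgan]
= ~B | (D & D & (B | ~C)) | E   [double negation]
= ~B | (D & D & B) | (D & D & ~C) | E   [distribute & over |]
= ~B | (D & B) | (D & ~C) | E   [simplify]

~B | (D & B) | (D & ~C) | E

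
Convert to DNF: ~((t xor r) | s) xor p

(~t & ~r & ~s & ~p) | (r & t & ~s & ~p) | (t & ~r & p) | (~t & r & p) | (s & p)

~((t xor r) | s) xor p
≡ (~((t xor r) | s) & ~p) | (~~((t xor r) | s) & p)   [expand xor]
≡ (~((t & ~r) | (~t & r) | s) & ~p) | (~~((t xor r) | s) & p)   [expand xor]
≡ (~((t & ~r) | (~t & r) | s) & ~p) | (~~((t & ~r) | (~t & r) | s) & p)   [expand xor]
≡ (~(t & ~r) & ~(~t & r) & ~s & ~p) | (~~((t & ~r) | (~t & r) | s) & p)   [De Morgan]
≡ ((~t | ~~r) & ~(~t & r) & ~s & ~p) | (~~((t & ~r) | (~t & r) | s) & p)   [De Morgan]
≡ ((~t | r) & ~(~t & r) & ~s & ~p) | (~~((t & ~r) | (~t & r) | s) & p)   [double negation]
≡ ((~t | r) & (~~t | ~r) & ~s & ~p) | (~~((t & ~r) | (~t & r) | s) & p)   [De Morgan]
≡ ((~t | r) & (t | ~r) & ~s & ~p) | (~~((t & ~r) | (~t & r) | s) & p)   [double negation]
≡ ((~t | r) & (t | ~r) & ~s & ~p) | (((t & ~r) | (~t & r) | s) & p)   [double negation]
≡ (~t & t & ~s & ~p) | (~t & ~r & ~s & ~p) | (r & t & ~s & ~p) | (r & ~r & ~s & ~p) | (t & ~r & p) | (~t & r & p) | (s & p)   [distribute & over |]
≡ (~t & ~r & ~s & ~p) | (r & t & ~s & ~p) | (t & ~r & p) | (~t & r & p) | (s & p)   [simplify]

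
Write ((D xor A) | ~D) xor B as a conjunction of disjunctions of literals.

((D xor A) | ~D) xor B
≡ ((D xor A) | ~D | B) & ~(((D xor A) | ~D) & B)
≡ (((D | A) & ~(D & A)) | ~D | B) & ~(((D xor A) | ~D) & B)
≡ (((D | A) & ~(D & A)) | ~D | B) & ~((((D | A) & ~(D & A)) | ~D) & B)
≡ (((D | A) & (~D | ~A)) | ~D | B) & ~((((D | A) & ~(D & A)) | ~D) & B)
≡ (((D | A) & (~D | ~A)) | ~D | B) & (~(((D | A) & ~(D & A)) | ~D) | ~B)
≡ (((D | A) & (~D | ~A)) | ~D | B) & ((~((D | A) & ~(D & A)) & ~~D) | ~B)
≡ (((D | A) & (~D | ~A)) | ~D | B) & (((~(D | A) | ~~(D & A)) & ~~D) | ~B)
≡ (((D | A) & (~D | ~A)) | ~D | B) & ((((~D & ~A) | ~~(D & A)) & ~~D) | ~B)
≡ (((D | A) & (~D | ~A)) | ~D | B) & ((((~D & ~A) | (D & A)) & ~~D) | ~B)
≡ (((D | A) & (~D | ~A)) | ~D | B) & ((((~D & ~A) | (D & A)) & D) | ~B)
≡ (D | A | ~D | B) & (~D | ~A | ~D | B) & (~D | D | ~B) & (~D | A | ~B) & (~A | D | ~B) & (~A | A | ~B) & (D | ~B)
≡ (~D | ~A | B) & (~D | A | ~B) & (D | ~B)

(~D | ~A | B) & (~D | A | ~B) & (D | ~B)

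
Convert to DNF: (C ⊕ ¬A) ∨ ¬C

(C ∧ A) ∨ ¬C

(C ⊕ ¬A) ∨ ¬C
= (C ∧ ¬¬A) ∨ (¬C ∧ ¬A) ∨ ¬C
= (C ∧ A) ∨ (¬C ∧ ¬A) ∨ ¬C
= (C ∧ A) ∨ ¬C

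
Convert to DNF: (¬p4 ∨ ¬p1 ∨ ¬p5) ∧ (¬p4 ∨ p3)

(¬p4 ∨ ¬p1 ∨ ¬p5) ∧ (¬p4 ∨ p3)
≡ (¬p4 ∧ ¬p4) ∨ (¬p4 ∧ p3) ∨ (¬p1 ∧ ¬p4) ∨ (¬p1 ∧ p3) ∨ (¬p5 ∧ ¬p4) ∨ (¬p5 ∧ p3)   — distribute ∧ over ∨
≡ ¬p4 ∨ (¬p1 ∧ p3) ∨ (¬p5 ∧ p3)   — simplify

¬p4 ∨ (¬p1 ∧ p3) ∨ (¬p5 ∧ p3)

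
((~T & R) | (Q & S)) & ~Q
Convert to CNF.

((~T & R) | (Q & S)) & ~Q
≡ (~T | Q) & (~T | S) & (R | Q) & (R | S) & ~Q   [distribute | over &]

(~T | Q) & (~T | S) & (R | Q) & (R | S) & ~Q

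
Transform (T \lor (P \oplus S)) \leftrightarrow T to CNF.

(T \lor (P \oplus S)) \leftrightarrow T
⇔ ((T \lor (P \oplus S)) \to T) \land (T \to (T \lor (P \oplus S)))   [eliminate \leftrightarrow]
⇔ (\lnot (T \lor (P \oplus S)) \lor T) \land (T \to (T \lor (P \oplus S)))   [eliminate \to]
⇔ (\lnot (T \lor ((P \lor S) \land \lnot (P \land S))) \lor T) \land (T \to (T \lor (P \oplus S)))   [expand \oplus]
⇔ (\lnot (T \lor ((P \lor S) \land \lnot (P \land S))) \lor T) \land (\lnot T \lor T \lor (P \oplus S))   [eliminate \to]
⇔ (\lnot (T \lor ((P \lor S) \land \lnot (P \land S))) \lor T) \land (\lnot T \lor T \lor ((P \lor S) \land \lnot (P \land S)))   [expand \oplus]
⇔ ((\lnot T \land \lnot ((P \lor S) \land \lnot (P \land S))) \lor T) \land (\lnot T \lor T \lor ((P \lor S) \land \lnot (P \land S)))   [De Morgan]
⇔ ((\lnot T \land (\lnot (P \lor S) \lor \lnot \lnot (P \land S))) \lor T) \land (\lnot T \lor T \lor ((P \lor S) \land \lnot (P \land S)))   [De Morgan]
⇔ ((\lnot T \land ((\lnot P \land \lnot S) \lor \lnot \lnot (P \land S))) \lor T) \land (\lnot T \lor T \lor ((P \lor S) \land \lnot (P \land S)))   [De Morgan]
⇔ ((\lnot T \land ((\lnot P \land \lnot S) \lor (P \land S))) \lor T) \land (\lnot T \lor T \lor ((P \lor S) \land \lnot (P \land S)))   [double negation]
⇔ ((\lnot T \land ((\lnot P \land \lnot S) \lor (P \land S))) \lor T) \land (\lnot T \lor T \lor ((P \lor S) \land (\lnot P \lor \lnot S)))   [De Morgan]
⇔ (\lnot T \lor T) \land (\lnot P \lor P \lor T) \land (\lnot P \lor S \lor T) \land (\lnot S \lor P \lor T) \land (\lnot S \lor S \lor T) \land (\lnot T \lor T \lor P \lor S) \land (\lnot T \lor T \lor \lnot P \lor \lnot S)   [distribute \lor over \land]
⇔ (\lnot P \lor S \lor T) \land (\lnot S \lor P \lor T)   [simplify]

(\lnot P \lor S \lor T) \land (\lnot S \lor P \lor T)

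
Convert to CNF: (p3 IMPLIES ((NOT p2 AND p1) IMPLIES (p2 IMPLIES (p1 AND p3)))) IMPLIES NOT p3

(p3 IMPLIES ((NOT p2 AND p1) IMPLIES (p2 IMPLIES (p1 AND p3)))) IMPLIES NOT p3
⇔ NOT (p3 IMPLIES ((NOT p2 AND p1) IMPLIES (p2 IMPLIES (p1 AND p3)))) OR NOT p3   [eliminate IMPLIES]
⇔ NOT (NOT p3 OR ((NOT p2 AND p1) IMPLIES (p2 IMPLIES (p1 AND p3)))) OR NOT p3   [eliminate IMPLIES]
⇔ NOT (NOT p3 OR NOT (NOT p2 AND p1) OR (p2 IMPLIES (p1 AND p3))) OR NOT p3   [eliminate IMPLIES]
⇔ NOT (NOT p3 OR NOT (NOT p2 AND p1) OR NOT p2 OR (p1 AND p3)) OR NOT p3   [eliminate IMPLIES]
⇔ (NOT NOT p3 AND NOT NOT (NOT p2 AND p1) AND NOT NOT p2 AND NOT (p1 AND p3)) OR NOT p3   [De Morgan]
⇔ (p3 AND NOT NOT (NOT p2 AND p1) AND NOT NOT p2 AND NOT (p1 AND p3)) OR NOT p3   [double negation]
⇔ (p3 AND NOT p2 AND p1 AND NOT NOT p2 AND NOT (p1 AND p3)) OR NOT p3   [double negation]
⇔ (p3 AND NOT p2 AND p1 AND p2 AND NOT (p1 AND p3)) OR NOT p3   [double negation]
⇔ (p3 AND NOT p2 AND p1 AND p2 AND (NOT p1 OR NOT p3)) OR NOT p3   [De Morgan]
⇔ (p3 OR NOT p3) AND (NOT p2 OR NOT p3) AND (p1 OR NOT p3) AND (p2 OR NOT p3) AND (NOT p1 OR NOT p3 OR NOT p3)   [distribute OR over AND]
⇔ (NOT p2 OR NOT p3) AND (p1 OR NOT p3) AND (p2 OR NOT p3) AND (NOT p1 OR NOT p3)   [simplify]

(NOT p2 OR NOT p3) AND (p1 OR NOT p3) AND (p2 OR NOT p3) AND (NOT p1 OR NOT p3)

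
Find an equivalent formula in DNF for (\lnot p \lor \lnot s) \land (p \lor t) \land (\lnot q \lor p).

(\lnot p \land t \land \lnot q) \lor (\lnot s \land p) \lor (\lnot s \land t \land \lnot q)

(\lnot p \lor \lnot s) \land (p \lor t) \land (\lnot q \lor p)
≡ (\lnot p \land p \land \lnot q) \lor (\lnot p \land p \land p) \lor (\lnot p \land t \land \lnot q) \lor (\lnot p \land t \land p) \lor (\lnot s \land p \land \lnot q) \lor (\lnot s \land p \land p) \lor (\lnot s \land t \land \lnot q) \lor (\lnot s \land t \land p)   [distribute \land over \lor]
≡ (\lnot p \land t \land \lnot q) \lor (\lnot s \land p) \lor (\lnot s \land t \land \lnot q)   [simplify]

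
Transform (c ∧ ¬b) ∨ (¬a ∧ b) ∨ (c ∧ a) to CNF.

(c ∧ ¬b) ∨ (¬a ∧ b) ∨ (c ∧ a)
= (c ∨ ¬a ∨ c) ∧ (c ∨ ¬a ∨ a) ∧ (c ∨ b ∨ c) ∧ (c ∨ b ∨ a) ∧ (¬b ∨ ¬a ∨ c) ∧ (¬b ∨ ¬a ∨ a) ∧ (¬b ∨ b ∨ c) ∧ (¬b ∨ b ∨ a)   (distribute ∨ over ∧)
= (c ∨ ¬a) ∧ (c ∨ b)   (simplify)

(c ∨ ¬a) ∧ (c ∨ b)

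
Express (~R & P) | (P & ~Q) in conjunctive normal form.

(~R | ~Q) & P

(~R & P) | (P & ~Q)
= (~R | P) & (~R | ~Q) & (P | P) & (P | ~Q)
= (~R | ~Q) & P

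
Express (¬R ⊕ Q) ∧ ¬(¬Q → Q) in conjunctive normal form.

(¬R ⊕ Q) ∧ ¬(¬Q → Q)
≡ (¬R ∨ Q) ∧ ¬(¬R ∧ Q) ∧ ¬(¬Q → Q)   — expand ⊕
≡ (¬R ∨ Q) ∧ ¬(¬R ∧ Q) ∧ ¬(¬¬Q ∨ Q)   — eliminate →
≡ (¬R ∨ Q) ∧ (¬¬R ∨ ¬Q) ∧ ¬(¬¬Q ∨ Q)   — De Morgan
≡ (¬R ∨ Q) ∧ (R ∨ ¬Q) ∧ ¬(¬¬Q ∨ Q)   — double negation
≡ (¬R ∨ Q) ∧ (R ∨ ¬Q) ∧ ¬¬¬Q ∧ ¬Q   — De Morgan
≡ (¬R ∨ Q) ∧ (R ∨ ¬Q) ∧ ¬Q ∧ ¬Q   — double negation
≡ (¬R ∨ Q) ∧ ¬Q   — simplify

(¬R ∨ Q) ∧ ¬Q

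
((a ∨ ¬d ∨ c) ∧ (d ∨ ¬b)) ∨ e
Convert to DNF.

(a ∧ d) ∨ (a ∧ ¬b) ∨ (¬d ∧ ¬b) ∨ (c ∧ d) ∨ (c ∧ ¬b) ∨ e

((a ∨ ¬d ∨ c) ∧ (d ∨ ¬b)) ∨ e
= (a ∧ d) ∨ (a ∧ ¬b) ∨ (¬d ∧ d) ∨ (¬d ∧ ¬b) ∨ (c ∧ d) ∨ (c ∧ ¬b) ∨ e   [distribute ∧ over ∨]
= (a ∧ d) ∨ (a ∧ ¬b) ∨ (¬d ∧ ¬b) ∨ (c ∧ d) ∨ (c ∧ ¬b) ∨ e   [simplify]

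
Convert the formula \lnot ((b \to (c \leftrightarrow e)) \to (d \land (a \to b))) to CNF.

\lnot ((b \to (c \leftrightarrow e)) \to (d \land (a \to b)))
= \lnot (\lnot (b \to (c \leftrightarrow e)) \lor (d \land (a \to b)))   (eliminate \to)
= \lnot (\lnot (\lnot b \lor (c \leftrightarrow e)) \lor (d \land (a \to b)))   (eliminate \to)
= \lnot (\lnot (\lnot b \lor ((c \to e) \land (e \to c))) \lor (d \land (a \to b)))   (eliminate \leftrightarrow)
= \lnot (\lnot (\lnot b \lor ((\lnot c \lor e) \land (e \to c))) \lor (d \land (a \to b)))   (eliminate \to)
= \lnot (\lnot (\lnot b \lor ((\lnot c \lor e) \land (\lnot e \lor c))) \lor (d \land (a \to b)))   (eliminate \to)
= \lnot (\lnot (\lnot b \lor ((\lnot c \lor e) \land (\lnot e \lor c))) \lor (d \land (\lnot a \lor b)))   (eliminate \to)
= \lnot \lnot (\lnot b \lor ((\lnot c \lor e) \land (\lnot e \lor c))) \land \lnot (d \land (\lnot a \lor b))   (De Morgan)
= (\lnot b \lor ((\lnot c \lor e) \land (\lnot e \lor c))) \land \lnot (d \land (\lnot a \lor b))   (double negation)
= (\lnot b \lor ((\lnot c \lor e) \land (\lnot e \lor c))) \land (\lnot d \lor \lnot (\lnot a \lor b))   (De Morgan)
= (\lnot b \lor ((\lnot c \lor e) \land (\lnot e \lor c))) \land (\lnot d \lor (\lnot \lnot a \land \lnot b))   (De Morgan)
= (\lnot b \lor ((\lnot c \lor e) \land (\lnot e \lor c))) \land (\lnot d \lor (a \land \lnot b))   (double negation)
= (\lnot b \lor \lnot c \lor e) \land (\lnot b \lor \lnot e \lor c) \land (\lnot d \lor a) \land (\lnot d \lor \lnot b)   (distribute \lor over \land)

(\lnot b \lor \lnot c \lor e) \land (\lnot b \lor \lnot e \lor c) \land (\lnot d \lor a) \land (\lnot d \lor \lnot b)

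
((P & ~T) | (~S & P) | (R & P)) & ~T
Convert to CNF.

P & ~T

((P & ~T) | (~S & P) | (R & P)) & ~T
≡ (P | ~S | R) & (P | ~S | P) & (P | P | R) & (P | P | P) & (~T | ~S | R) & (~T | ~S | P) & (~T | P | R) & (~T | P | P) & ~T   [distribute | over &]
≡ P & ~T   [simplify]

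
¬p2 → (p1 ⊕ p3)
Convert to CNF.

(p2 ∨ p1 ∨ p3) ∧ (p2 ∨ ¬p1 ∨ ¬p3)

¬p2 → (p1 ⊕ p3)
= ¬¬p2 ∨ (p1 ⊕ p3)   — eliminate →
= ¬¬p2 ∨ ((p1 ∨ p3) ∧ ¬(p1 ∧ p3))   — expand ⊕
= p2 ∨ ((p1 ∨ p3) ∧ ¬(p1 ∧ p3))   — double negation
= p2 ∨ ((p1 ∨ p3) ∧ (¬p1 ∨ ¬p3))   — De Morgan
= (p2 ∨ p1 ∨ p3) ∧ (p2 ∨ ¬p1 ∨ ¬p3)   — distribute ∨ over ∧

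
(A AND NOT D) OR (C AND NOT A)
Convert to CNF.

(A AND NOT D) OR (C AND NOT A)
= (A OR C) AND (A OR NOT A) AND (NOT D OR C) AND (NOT D OR NOT A)   (distribute OR over AND)
= (A OR C) AND (NOT D OR C) AND (NOT D OR NOT A)   (simplify)

(A OR C) AND (NOT D OR C) AND (NOT D OR NOT A)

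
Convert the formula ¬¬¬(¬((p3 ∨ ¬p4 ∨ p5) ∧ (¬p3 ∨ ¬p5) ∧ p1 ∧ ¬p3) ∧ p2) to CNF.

(p3 ∨ ¬p4 ∨ p5 ∨ ¬p2) ∧ (p1 ∨ ¬p2) ∧ (¬p3 ∨ ¬p2)

¬¬¬(¬((p3 ∨ ¬p4 ∨ p5) ∧ (¬p3 ∨ ¬p5) ∧ p1 ∧ ¬p3) ∧ p2)
≡ ¬(¬((p3 ∨ ¬p4 ∨ p5) ∧ (¬p3 ∨ ¬p5) ∧ p1 ∧ ¬p3) ∧ p2)   (double negation)
≡ ¬¬((p3 ∨ ¬p4 ∨ p5) ∧ (¬p3 ∨ ¬p5) ∧ p1 ∧ ¬p3) ∨ ¬p2   (De Morgan)
≡ ((p3 ∨ ¬p4 ∨ p5) ∧ (¬p3 ∨ ¬p5) ∧ p1 ∧ ¬p3) ∨ ¬p2   (double negation)
≡ (p3 ∨ ¬p4 ∨ p5 ∨ ¬p2) ∧ (¬p3 ∨ ¬p5 ∨ ¬p2) ∧ (p1 ∨ ¬p2) ∧ (¬p3 ∨ ¬p2)   (distribute ∨ over ∧)
≡ (p3 ∨ ¬p4 ∨ p5 ∨ ¬p2) ∧ (p1 ∨ ¬p2) ∧ (¬p3 ∨ ¬p2)   (simplify)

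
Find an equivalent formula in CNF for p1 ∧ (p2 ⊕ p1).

p1 ∧ (¬p2 ∨ ¬p1)

p1 ∧ (p2 ⊕ p1)
≡ p1 ∧ (p2 ∨ p1) ∧ ¬(p2 ∧ p1)
≡ p1 ∧ (p2 ∨ p1) ∧ (¬p2 ∨ ¬p1)
≡ p1 ∧ (¬p2 ∨ ¬p1)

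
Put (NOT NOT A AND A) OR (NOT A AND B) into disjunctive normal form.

A OR (NOT A AND B)

(NOT NOT A AND A) OR (NOT A AND B)
≡ (A AND A) OR (NOT A AND B)
≡ A OR (NOT A AND B)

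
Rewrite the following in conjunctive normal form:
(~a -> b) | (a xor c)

(~a -> b) | (a xor c)
≡ ~~a | b | (a xor c)   — eliminate ->
≡ ~~a | b | ((a | c) & ~(a & c))   — expand xor
≡ a | b | ((a | c) & ~(a & c))   — double negation
≡ a | b | ((a | c) & (~a | ~c))   — De Morgan
≡ (a | b | a | c) & (a | b | ~a | ~c)   — distribute | over &
≡ a | b | c   — simplify

a | b | c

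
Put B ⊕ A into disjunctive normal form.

B ⊕ A
⇔ (B ∧ ¬A) ∨ (¬B ∧ A)   [expand ⊕]

(B ∧ ¬A) ∨ (¬B ∧ A)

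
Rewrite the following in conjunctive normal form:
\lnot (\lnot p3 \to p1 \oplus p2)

\lnot (\lnot p3 \to p1 \oplus p2)
≡ \lnot (\lnot \lnot p3 \lor (p1 \oplus p2))   — eliminate \to
≡ \lnot (\lnot \lnot p3 \lor (p1 \lor p2) \land \lnot (p1 \land p2))   — expand \oplus
≡ \lnot \lnot \lnot p3 \land \lnot ((p1 \lor p2) \land \lnot (p1 \land p2))   — De Morgan
≡ \lnot p3 \land \lnot ((p1 \lor p2) \land \lnot (p1 \land p2))   — double negation
≡ \lnot p3 \land (\lnot (p1 \lor p2) \lor \lnot \lnot (p1 \land p2))   — De Morgan
≡ \lnot p3 \land (\lnot p1 \land \lnot p2 \lor \lnot \lnot (p1 \land p2))   — De Morgan
≡ \lnot p3 \land (\lnot p1 \land \lnot p2 \lor p1 \land p2)   — double negation
≡ \lnot p3 \land (\lnot p1 \lor p1) \land (\lnot p1 \lor p2) \land (\lnot p2 \lor p1) \land (\lnot p2 \lor p2)   — distribute \lor over \land
≡ \lnot p3 \land (\lnot p1 \lor p2) \land (\lnot p2 \lor p1)   — simplify

\lnot p3 \land (\lnot p1 \lor p2) \land (\lnot p2 \lor p1)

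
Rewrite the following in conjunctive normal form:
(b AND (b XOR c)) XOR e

(b AND (b XOR c)) XOR e
≡ ((b AND (b XOR c)) OR e) AND NOT (b AND (b XOR c) AND e)   (expand XOR)
≡ ((b AND (b OR c) AND NOT (b AND c)) OR e) AND NOT (b AND (b XOR c) AND e)   (expand XOR)
≡ ((b AND (b OR c) AND NOT (b AND c)) OR e) AND NOT (b AND (b OR c) AND NOT (b AND c) AND e)   (expand XOR)
≡ ((b AND (b OR c) AND (NOT b OR NOT c)) OR e) AND NOT (b AND (b OR c) AND NOT (b AND c) AND e)   (De Morgan)
≡ ((b AND (b OR c) AND (NOT b OR NOT c)) OR e) AND (NOT b OR NOT (b OR c) OR NOT NOT (b AND c) OR NOT e)   (De Morgan)
≡ ((b AND (b OR c) AND (NOT b OR NOT c)) OR e) AND (NOT b OR (NOT b AND NOT c) OR NOT NOT (b AND c) OR NOT e)   (De Morgan)
≡ ((b AND (b OR c) AND (NOT b OR NOT c)) OR e) AND (NOT b OR (NOT b AND NOT c) OR (b AND c) OR NOT e)   (double negation)
≡ (b OR e) AND (b OR c OR e) AND (NOT b OR NOT c OR e) AND (NOT b OR NOT b OR b OR NOT e) AND (NOT b OR NOT b OR c OR NOT e) AND (NOT b OR NOT c OR b OR NOT e) AND (NOT b OR NOT c OR c OR NOT e)   (distribute OR over AND)
≡ (b OR e) AND (NOT b OR NOT c OR e) AND (NOT b OR c OR NOT e)   (simplify)

(b OR e) AND (NOT b OR NOT c OR e) AND (NOT b OR c OR NOT e)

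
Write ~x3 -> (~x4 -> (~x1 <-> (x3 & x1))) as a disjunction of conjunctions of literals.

~x3 -> (~x4 -> (~x1 <-> (x3 & x1)))
≡ ~~x3 | (~x4 -> (~x1 <-> (x3 & x1)))   [eliminate ->]
≡ ~~x3 | ~~x4 | (~x1 <-> (x3 & x1))   [eliminate ->]
≡ ~~x3 | ~~x4 | ((~x1 -> (x3 & x1)) & ((x3 & x1) -> ~x1))   [eliminate <->]
≡ ~~x3 | ~~x4 | ((~~x1 | (x3 & x1)) & ((x3 & x1) -> ~x1))   [eliminate ->]
≡ ~~x3 | ~~x4 | ((~~x1 | (x3 & x1)) & (~(x3 & x1) | ~x1))   [eliminate ->]
≡ x3 | ~~x4 | ((~~x1 | (x3 & x1)) & (~(x3 & x1) | ~x1))   [double negation]
≡ x3 | x4 | ((~~x1 | (x3 & x1)) & (~(x3 & x1) | ~x1))   [double negation]
≡ x3 | x4 | ((x1 | (x3 & x1)) & (~(x3 & x1) | ~x1))   [double negation]
≡ x3 | x4 | ((x1 | (x3 & x1)) & (~x3 | ~x1 | ~x1))   [De Morgan]
≡ x3 | x4 | (x1 & ~x3) | (x1 & ~x1) | (x1 & ~x1) | (x3 & x1 & ~x3) | (x3 & x1 & ~x1) | (x3 & x1 & ~x1)   [distribute & over |]
≡ x3 | x4 | (x1 & ~x3)   [simplify]

x3 | x4 | (x1 & ~x3)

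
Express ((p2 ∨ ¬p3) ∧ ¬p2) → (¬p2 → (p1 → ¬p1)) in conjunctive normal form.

p3 ∨ p2 ∨ ¬p1

((p2 ∨ ¬p3) ∧ ¬p2) → (¬p2 → (p1 → ¬p1))
≡ ¬((p2 ∨ ¬p3) ∧ ¬p2) ∨ (¬p2 → (p1 → ¬p1))   [eliminate →]
≡ ¬((p2 ∨ ¬p3) ∧ ¬p2) ∨ ¬¬p2 ∨ (p1 → ¬p1)   [eliminate →]
≡ ¬((p2 ∨ ¬p3) ∧ ¬p2) ∨ ¬¬p2 ∨ ¬p1 ∨ ¬p1   [eliminate →]
≡ ¬(p2 ∨ ¬p3) ∨ ¬¬p2 ∨ ¬¬p2 ∨ ¬p1 ∨ ¬p1   [De Morgan]
≡ (¬p2 ∧ ¬¬p3) ∨ ¬¬p2 ∨ ¬¬p2 ∨ ¬p1 ∨ ¬p1   [De Morgan]
≡ (¬p2 ∧ p3) ∨ ¬¬p2 ∨ ¬¬p2 ∨ ¬p1 ∨ ¬p1   [double negation]
≡ (¬p2 ∧ p3) ∨ p2 ∨ ¬¬p2 ∨ ¬p1 ∨ ¬p1   [double negation]
≡ (¬p2 ∧ p3) ∨ p2 ∨ p2 ∨ ¬p1 ∨ ¬p1   [double negation]
≡ (¬p2 ∨ p2 ∨ p2 ∨ ¬p1 ∨ ¬p1) ∧ (p3 ∨ p2 ∨ p2 ∨ ¬p1 ∨ ¬p1)   [distribute ∨ over ∧]
≡ p3 ∨ p2 ∨ ¬p1   [simplify]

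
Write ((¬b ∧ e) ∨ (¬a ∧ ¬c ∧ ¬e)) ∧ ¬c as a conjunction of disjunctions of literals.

((¬b ∧ e) ∨ (¬a ∧ ¬c ∧ ¬e)) ∧ ¬c
= (¬b ∨ ¬a) ∧ (¬b ∨ ¬c) ∧ (¬b ∨ ¬e) ∧ (e ∨ ¬a) ∧ (e ∨ ¬c) ∧ (e ∨ ¬e) ∧ ¬c   [distribute ∨ over ∧]
= (¬b ∨ ¬a) ∧ (¬b ∨ ¬e) ∧ (e ∨ ¬a) ∧ ¬c   [simplify]

(¬b ∨ ¬a) ∧ (¬b ∨ ¬e) ∧ (e ∨ ¬a) ∧ ¬c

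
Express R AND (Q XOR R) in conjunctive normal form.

R AND (NOT Q OR NOT R)

R AND (Q XOR R)
≡ R AND (Q OR R) AND NOT (Q AND R)
≡ R AND (Q OR R) AND (NOT Q OR NOT R)
≡ R AND (NOT Q OR NOT R)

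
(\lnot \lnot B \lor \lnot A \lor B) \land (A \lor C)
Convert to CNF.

(B \lor \lnot A) \land (A \lor C)

(\lnot \lnot B \lor \lnot A \lor B) \land (A \lor C)
≡ (B \lor \lnot A \lor B) \land (A \lor C)   [double negation]
≡ (B \lor \lnot A) \land (A \lor C)   [simplify]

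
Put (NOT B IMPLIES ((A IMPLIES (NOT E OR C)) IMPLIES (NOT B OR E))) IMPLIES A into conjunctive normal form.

(NOT B IMPLIES ((A IMPLIES (NOT E OR C)) IMPLIES (NOT B OR E))) IMPLIES A
= NOT (NOT B IMPLIES ((A IMPLIES (NOT E OR C)) IMPLIES (NOT B OR E))) OR A   [eliminate IMPLIES]
= NOT (NOT NOT B OR ((A IMPLIES (NOT E OR C)) IMPLIES (NOT B OR E))) OR A   [eliminate IMPLIES]
= NOT (NOT NOT B OR NOT (A IMPLIES (NOT E OR C)) OR NOT B OR E) OR A   [eliminate IMPLIES]
= NOT (NOT NOT B OR NOT (NOT A OR NOT E OR C) OR NOT B OR E) OR A   [eliminate IMPLIES]
= (NOT NOT NOT B AND NOT NOT (NOT A OR NOT E OR C) AND NOT NOT B AND NOT E) OR A   [De Morgan]
= (NOT B AND NOT NOT (NOT A OR NOT E OR C) AND NOT NOT B AND NOT E) OR A   [double negation]
= (NOT B AND (NOT A OR NOT E OR C) AND NOT NOT B AND NOT E) OR A   [double negation]
= (NOT B AND (NOT A OR NOT E OR C) AND B AND NOT E) OR A   [double negation]
= (NOT B OR A) AND (NOT A OR NOT E OR C OR A) AND (B OR A) AND (NOT E OR A)   [distribute OR over AND]
= (NOT B OR A) AND (B OR A) AND (NOT E OR A)   [simplify]

(NOT B OR A) AND (B OR A) AND (NOT E OR A)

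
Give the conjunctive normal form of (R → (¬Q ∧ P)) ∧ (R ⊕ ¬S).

(R → (¬Q ∧ P)) ∧ (R ⊕ ¬S)
⇔ (¬R ∨ (¬Q ∧ P)) ∧ (R ⊕ ¬S)   [eliminate →]
⇔ (¬R ∨ (¬Q ∧ P)) ∧ (R ∨ ¬S) ∧ ¬(R ∧ ¬S)   [expand ⊕]
⇔ (¬R ∨ (¬Q ∧ P)) ∧ (R ∨ ¬S) ∧ (¬R ∨ ¬¬S)   [De Morgan]
⇔ (¬R ∨ (¬Q ∧ P)) ∧ (R ∨ ¬S) ∧ (¬R ∨ S)   [double negation]
⇔ (¬R ∨ ¬Q) ∧ (¬R ∨ P) ∧ (R ∨ ¬S) ∧ (¬R ∨ S)   [distribute ∨ over ∧]

(¬R ∨ ¬Q) ∧ (¬R ∨ P) ∧ (R ∨ ¬S) ∧ (¬R ∨ S)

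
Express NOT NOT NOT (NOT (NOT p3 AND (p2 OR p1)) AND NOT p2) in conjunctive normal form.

(NOT p3 OR p2) AND (p2 OR p1)

NOT NOT NOT (NOT (NOT p3 AND (p2 OR p1)) AND NOT p2)
≡ NOT (NOT (NOT p3 AND (p2 OR p1)) AND NOT p2)   (double negation)
≡ NOT NOT (NOT p3 AND (p2 OR p1)) OR NOT NOT p2   (De Morgan)
≡ (NOT p3 AND (p2 OR p1)) OR NOT NOT p2   (double negation)
≡ (NOT p3 AND (p2 OR p1)) OR p2   (double negation)
≡ (NOT p3 OR p2) AND (p2 OR p1 OR p2)   (distribute OR over AND)
≡ (NOT p3 OR p2) AND (p2 OR p1)   (simplify)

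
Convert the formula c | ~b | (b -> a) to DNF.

c | ~b | a

c | ~b | (b -> a)
⇔ c | ~b | ~b | a   — eliminate ->
⇔ c | ~b | a   — simplify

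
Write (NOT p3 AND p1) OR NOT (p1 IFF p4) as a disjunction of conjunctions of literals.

(NOT p3 AND p1) OR (p1 AND NOT p4) OR (p4 AND NOT p1)

(NOT p3 AND p1) OR NOT (p1 IFF p4)
≡ (NOT p3 AND p1) OR NOT ((p1 IMPLIES p4) AND (p4 IMPLIES p1))   [eliminate IFF]
≡ (NOT p3 AND p1) OR NOT ((NOT p1 OR p4) AND (p4 IMPLIES p1))   [eliminate IMPLIES]
≡ (NOT p3 AND p1) OR NOT ((NOT p1 OR p4) AND (NOT p4 OR p1))   [eliminate IMPLIES]
≡ (NOT p3 AND p1) OR NOT (NOT p1 OR p4) OR NOT (NOT p4 OR p1)   [De Morgan]
≡ (NOT p3 AND p1) OR (NOT NOT p1 AND NOT p4) OR NOT (NOT p4 OR p1)   [De Morgan]
≡ (NOT p3 AND p1) OR (p1 AND NOT p4) OR NOT (NOT p4 OR p1)   [double negation]
≡ (NOT p3 AND p1) OR (p1 AND NOT p4) OR (NOT NOT p4 AND NOT p1)   [De Morgan]
≡ (NOT p3 AND p1) OR (p1 AND NOT p4) OR (p4 AND NOT p1)   [double negation]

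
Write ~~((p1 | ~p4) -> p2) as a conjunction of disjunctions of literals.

(~p1 | p2) & (p4 | p2)

~~((p1 | ~p4) -> p2)
⇔ ~~(~(p1 | ~p4) | p2)   [eliminate ->]
⇔ ~(p1 | ~p4) | p2   [double negation]
⇔ (~p1 & ~~p4) | p2   [De Morgan]
⇔ (~p1 & p4) | p2   [double negation]
⇔ (~p1 | p2) & (p4 | p2)   [distribute | over &]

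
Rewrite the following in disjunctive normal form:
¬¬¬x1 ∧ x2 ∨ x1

¬x1 ∧ x2 ∨ x1

¬¬¬x1 ∧ x2 ∨ x1
= ¬x1 ∧ x2 ∨ x1   [double negation]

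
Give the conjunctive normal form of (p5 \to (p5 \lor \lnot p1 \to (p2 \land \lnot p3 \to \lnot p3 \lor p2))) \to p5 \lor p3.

p5 \lor p3

(p5 \to (p5 \lor \lnot p1 \to (p2 \land \lnot p3 \to \lnot p3 \lor p2))) \to p5 \lor p3
⇔ \lnot (p5 \to (p5 \lor \lnot p1 \to (p2 \land \lnot p3 \to \lnot p3 \lor p2))) \lor p5 \lor p3   — eliminate \to
⇔ \lnot (\lnot p5 \lor (p5 \lor \lnot p1 \to (p2 \land \lnot p3 \to \lnot p3 \lor p2))) \lor p5 \lor p3   — eliminate \to
⇔ \lnot (\lnot p5 \lor \lnot (p5 \lor \lnot p1) \lor (p2 \land \lnot p3 \to \lnot p3 \lor p2)) \lor p5 \lor p3   — eliminate \to
⇔ \lnot (\lnot p5 \lor \lnot (p5 \lor \lnot p1) \lor \lnot (p2 \land \lnot p3) \lor \lnot p3 \lor p2) \lor p5 \lor p3   — eliminate \to
⇔ \lnot \lnot p5 \land \lnot \lnot (p5 \lor \lnot p1) \land \lnot \lnot (p2 \land \lnot p3) \land \lnot \lnot p3 \land \lnot p2 \lor p5 \lor p3   — De Morgan
⇔ p5 \land \lnot \lnot (p5 \lor \lnot p1) \land \lnot \lnot (p2 \land \lnot p3) \land \lnot \lnot p3 \land \lnot p2 \lor p5 \lor p3   — double negation
⇔ p5 \land (p5 \lor \lnot p1) \land \lnot \lnot (p2 \land \lnot p3) \land \lnot \lnot p3 \land \lnot p2 \lor p5 \lor p3   — double negation
⇔ p5 \land (p5 \lor \lnot p1) \land p2 \land \lnot p3 \land \lnot \lnot p3 \land \lnot p2 \lor p5 \lor p3   — double negation
⇔ p5 \land (p5 \lor \lnot p1) \land p2 \land \lnot p3 \land p3 \land \lnot p2 \lor p5 \lor p3   — double negation
⇔ (p5 \lor p5 \lor p3) \land (p5 \lor \lnot p1 \lor p5 \lor p3) \land (p2 \lor p5 \lor p3) \land (\lnot p3 \lor p5 \lor p3) \land (p3 \lor p5 \lor p3) \land (\lnot p2 \lor p5 \lor p3)   — distribute \lor over \land
⇔ p5 \lor p3   — simplify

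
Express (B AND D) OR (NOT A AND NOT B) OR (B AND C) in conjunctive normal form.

(B OR NOT A) AND (D OR NOT A OR C) AND (D OR NOT B OR C)

(B AND D) OR (NOT A AND NOT B) OR (B AND C)
= (B OR NOT A OR B) AND (B OR NOT A OR C) AND (B OR NOT B OR B) AND (B OR NOT B OR C) AND (D OR NOT A OR B) AND (D OR NOT A OR C) AND (D OR NOT B OR B) AND (D OR NOT B OR C)   [distribute OR over AND]
= (B OR NOT A) AND (D OR NOT A OR C) AND (D OR NOT B OR C)   [simplify]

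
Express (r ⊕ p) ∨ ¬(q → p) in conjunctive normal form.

(r ⊕ p) ∨ ¬(q → p)
⇔ (r ∨ p) ∧ ¬(r ∧ p) ∨ ¬(q → p)   (expand ⊕)
⇔ (r ∨ p) ∧ ¬(r ∧ p) ∨ ¬(¬q ∨ p)   (eliminate →)
⇔ (r ∨ p) ∧ (¬r ∨ ¬p) ∨ ¬(¬q ∨ p)   (De Morgan)
⇔ (r ∨ p) ∧ (¬r ∨ ¬p) ∨ ¬¬q ∧ ¬p   (De Morgan)
⇔ (r ∨ p) ∧ (¬r ∨ ¬p) ∨ q ∧ ¬p   (double negation)
⇔ (r ∨ p ∨ q) ∧ (r ∨ p ∨ ¬p) ∧ (¬r ∨ ¬p ∨ q) ∧ (¬r ∨ ¬p ∨ ¬p)   (distribute ∨ over ∧)
⇔ (r ∨ p ∨ q) ∧ (¬r ∨ ¬p)   (simplify)

(r ∨ p ∨ q) ∧ (¬r ∨ ¬p)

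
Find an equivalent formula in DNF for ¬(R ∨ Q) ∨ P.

¬R ∧ ¬Q ∨ P

¬(R ∨ Q) ∨ P
≡ ¬R ∧ ¬Q ∨ P   [De Morgan]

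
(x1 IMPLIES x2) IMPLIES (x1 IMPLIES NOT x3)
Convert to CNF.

NOT x2 OR NOT x1 OR NOT x3

(x1 IMPLIES x2) IMPLIES (x1 IMPLIES NOT x3)
≡ NOT (x1 IMPLIES x2) OR (x1 IMPLIES NOT x3)   [eliminate IMPLIES]
≡ NOT (NOT x1 OR x2) OR (x1 IMPLIES NOT x3)   [eliminate IMPLIES]
≡ NOT (NOT x1 OR x2) OR NOT x1 OR NOT x3   [eliminate IMPLIES]
≡ (NOT NOT x1 AND NOT x2) OR NOT x1 OR NOT x3   [De Morgan]
≡ (x1 AND NOT x2) OR NOT x1 OR NOT x3   [double negation]
≡ (x1 OR NOT x1 OR NOT x3) AND (NOT x2 OR NOT x1 OR NOT x3)   [distribute OR over AND]
≡ NOT x2 OR NOT x1 OR NOT x3   [simplify]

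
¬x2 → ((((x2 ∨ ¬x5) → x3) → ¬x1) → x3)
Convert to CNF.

¬x2 → ((((x2 ∨ ¬x5) → x3) → ¬x1) → x3)
≡ ¬¬x2 ∨ ((((x2 ∨ ¬x5) → x3) → ¬x1) → x3)   [eliminate →]
≡ ¬¬x2 ∨ ¬(((x2 ∨ ¬x5) → x3) → ¬x1) ∨ x3   [eliminate →]
≡ ¬¬x2 ∨ ¬(¬((x2 ∨ ¬x5) → x3) ∨ ¬x1) ∨ x3   [eliminate →]
≡ ¬¬x2 ∨ ¬(¬(¬(x2 ∨ ¬x5) ∨ x3) ∨ ¬x1) ∨ x3   [eliminate →]
≡ x2 ∨ ¬(¬(¬(x2 ∨ ¬x5) ∨ x3) ∨ ¬x1) ∨ x3   [double negation]
≡ x2 ∨ (¬¬(¬(x2 ∨ ¬x5) ∨ x3) ∧ ¬¬x1) ∨ x3   [De Morgan]
≡ x2 ∨ ((¬(x2 ∨ ¬x5) ∨ x3) ∧ ¬¬x1) ∨ x3   [double negation]
≡ x2 ∨ (((¬x2 ∧ ¬¬x5) ∨ x3) ∧ ¬¬x1) ∨ x3   [De Morgan]
≡ x2 ∨ (((¬x2 ∧ x5) ∨ x3) ∧ ¬¬x1) ∨ x3   [double negation]
≡ x2 ∨ (((¬x2 ∧ x5) ∨ x3) ∧ x1) ∨ x3   [double negation]
≡ (x2 ∨ ¬x2 ∨ x3 ∨ x3) ∧ (x2 ∨ x5 ∨ x3 ∨ x3) ∧ (x2 ∨ x1 ∨ x3)   [distribute ∨ over ∧]
≡ (x2 ∨ x5 ∨ x3) ∧ (x2 ∨ x1 ∨ x3)   [simplify]

(x2 ∨ x5 ∨ x3) ∧ (x2 ∨ x1 ∨ x3)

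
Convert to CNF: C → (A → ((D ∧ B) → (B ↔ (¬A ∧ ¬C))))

¬C ∨ ¬A ∨ ¬D ∨ ¬B

C → (A → ((D ∧ B) → (B ↔ (¬A ∧ ¬C))))
≡ ¬C ∨ (A → ((D ∧ B) → (B ↔ (¬A ∧ ¬C))))   — eliminate →
≡ ¬C ∨ ¬A ∨ ((D ∧ B) → (B ↔ (¬A ∧ ¬C)))   — eliminate →
≡ ¬C ∨ ¬A ∨ ¬(D ∧ B) ∨ (B ↔ (¬A ∧ ¬C))   — eliminate →
≡ ¬C ∨ ¬A ∨ ¬(D ∧ B) ∨ ((B → (¬A ∧ ¬C)) ∧ ((¬A ∧ ¬C) → B))   — eliminate ↔
≡ ¬C ∨ ¬A ∨ ¬(D ∧ B) ∨ ((¬B ∨ (¬A ∧ ¬C)) ∧ ((¬A ∧ ¬C) → B))   — eliminate →
≡ ¬C ∨ ¬A ∨ ¬(D ∧ B) ∨ ((¬B ∨ (¬A ∧ ¬C)) ∧ (¬(¬A ∧ ¬C) ∨ B))   — eliminate →
≡ ¬C ∨ ¬A ∨ ¬D ∨ ¬B ∨ ((¬B ∨ (¬A ∧ ¬C)) ∧ (¬(¬A ∧ ¬C) ∨ B))   — De Morgan
≡ ¬C ∨ ¬A ∨ ¬D ∨ ¬B ∨ ((¬B ∨ (¬A ∧ ¬C)) ∧ (¬¬A ∨ ¬¬C ∨ B))   — De Morgan
≡ ¬C ∨ ¬A ∨ ¬D ∨ ¬B ∨ ((¬B ∨ (¬A ∧ ¬C)) ∧ (A ∨ ¬¬C ∨ B))   — double negation
≡ ¬C ∨ ¬A ∨ ¬D ∨ ¬B ∨ ((¬B ∨ (¬A ∧ ¬C)) ∧ (A ∨ C ∨ B))   — double negation
≡ (¬C ∨ ¬A ∨ ¬D ∨ ¬B ∨ ¬B ∨ ¬A) ∧ (¬C ∨ ¬A ∨ ¬D ∨ ¬B ∨ ¬B ∨ ¬C) ∧ (¬C ∨ ¬A ∨ ¬D ∨ ¬B ∨ A ∨ C ∨ B)   — distribute ∨ over ∧
≡ ¬C ∨ ¬A ∨ ¬D ∨ ¬B   — simplify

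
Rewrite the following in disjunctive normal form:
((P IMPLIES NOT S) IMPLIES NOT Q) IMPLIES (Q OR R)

Q OR R

((P IMPLIES NOT S) IMPLIES NOT Q) IMPLIES (Q OR R)
= NOT ((P IMPLIES NOT S) IMPLIES NOT Q) OR Q OR R   [eliminate IMPLIES]
= NOT (NOT (P IMPLIES NOT S) OR NOT Q) OR Q OR R   [eliminate IMPLIES]
= NOT (NOT (NOT P OR NOT S) OR NOT Q) OR Q OR R   [eliminate IMPLIES]
= (NOT NOT (NOT P OR NOT S) AND NOT NOT Q) OR Q OR R   [De Morgan]
= ((NOT P OR NOT S) AND NOT NOT Q) OR Q OR R   [double negation]
= ((NOT P OR NOT S) AND Q) OR Q OR R   [double negation]
= (NOT P AND Q) OR (NOT S AND Q) OR Q OR R   [distribute AND over OR]
= Q OR R   [simplify]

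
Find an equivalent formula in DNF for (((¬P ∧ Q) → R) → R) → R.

(((¬P ∧ Q) → R) → R) → R
≡ ¬(((¬P ∧ Q) → R) → R) ∨ R   (eliminate →)
≡ ¬(¬((¬P ∧ Q) → R) ∨ R) ∨ R   (eliminate →)
≡ ¬(¬(¬(¬P ∧ Q) ∨ R) ∨ R) ∨ R   (eliminate →)
≡ (¬¬(¬(¬P ∧ Q) ∨ R) ∧ ¬R) ∨ R   (De Morgan)
≡ ((¬(¬P ∧ Q) ∨ R) ∧ ¬R) ∨ R   (double negation)
≡ ((¬¬P ∨ ¬Q ∨ R) ∧ ¬R) ∨ R   (De Morgan)
≡ ((P ∨ ¬Q ∨ R) ∧ ¬R) ∨ R   (double negation)
≡ (P ∧ ¬R) ∨ (¬Q ∧ ¬R) ∨ (R ∧ ¬R) ∨ R   (distribute ∧ over ∨)
≡ (P ∧ ¬R) ∨ (¬Q ∧ ¬R) ∨ R   (simplify)

(P ∧ ¬R) ∨ (¬Q ∧ ¬R) ∨ R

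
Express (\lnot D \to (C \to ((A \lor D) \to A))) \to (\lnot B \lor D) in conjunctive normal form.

(C \lor \lnot B \lor D) \land (A \lor D \lor \lnot B) \land (\lnot A \lor \lnot B \lor D)

(\lnot D \to (C \to ((A \lor D) \to A))) \to (\lnot B \lor D)
⇔ \lnot (\lnot D \to (C \to ((A \lor D) \to A))) \lor \lnot B \lor D   (eliminate \to)
⇔ \lnot (\lnot \lnot D \lor (C \to ((A \lor D) \to A))) \lor \lnot B \lor D   (eliminate \to)
⇔ \lnot (\lnot \lnot D \lor \lnot C \lor ((A \lor D) \to A)) \lor \lnot B \lor D   (eliminate \to)
⇔ \lnot (\lnot \lnot D \lor \lnot C \lor \lnot (A \lor D) \lor A) \lor \lnot B \lor D   (eliminate \to)
⇔ (\lnot \lnot \lnot D \land \lnot \lnot C \land \lnot \lnot (A \lor D) \land \lnot A) \lor \lnot B \lor D   (De Morgan)
⇔ (\lnot D \land \lnot \lnot C \land \lnot \lnot (A \lor D) \land \lnot A) \lor \lnot B \lor D   (double negation)
⇔ (\lnot D \land C \land \lnot \lnot (A \lor D) \land \lnot A) \lor \lnot B \lor D   (double negation)
⇔ (\lnot D \land C \land (A \lor D) \land \lnot A) \lor \lnot B \lor D   (double negation)
⇔ (\lnot D \lor \lnot B \lor D) \land (C \lor \lnot B \lor D) \land (A \lor D \lor \lnot B \lor D) \land (\lnot A \lor \lnot B \lor D)   (distribute \lor over \land)
⇔ (C \lor \lnot B \lor D) \land (A \lor D \lor \lnot B) \land (\lnot A \lor \lnot B \lor D)   (simplify)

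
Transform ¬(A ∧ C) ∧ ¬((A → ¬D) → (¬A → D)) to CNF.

¬A ∧ ¬D

¬(A ∧ C) ∧ ¬((A → ¬D) → (¬A → D))
≡ ¬(A ∧ C) ∧ ¬(¬(A → ¬D) ∨ (¬A → D))   [eliminate →]
≡ ¬(A ∧ C) ∧ ¬(¬(¬A ∨ ¬D) ∨ (¬A → D))   [eliminate →]
≡ ¬(A ∧ C) ∧ ¬(¬(¬A ∨ ¬D) ∨ ¬¬A ∨ D)   [eliminate →]
≡ (¬A ∨ ¬C) ∧ ¬(¬(¬A ∨ ¬D) ∨ ¬¬A ∨ D)   [De Morgan]
≡ (¬A ∨ ¬C) ∧ ¬¬(¬A ∨ ¬D) ∧ ¬¬¬A ∧ ¬D   [De Morgan]
≡ (¬A ∨ ¬C) ∧ (¬A ∨ ¬D) ∧ ¬¬¬A ∧ ¬D   [double negation]
≡ (¬A ∨ ¬C) ∧ (¬A ∨ ¬D) ∧ ¬A ∧ ¬D   [double negation]
≡ ¬A ∧ ¬D   [simplify]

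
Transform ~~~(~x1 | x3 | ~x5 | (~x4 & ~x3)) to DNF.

x1 & ~x3 & x5 & x4

~~~(~x1 | x3 | ~x5 | (~x4 & ~x3))
⇔ ~(~x1 | x3 | ~x5 | (~x4 & ~x3))   [double negation]
⇔ ~~x1 & ~x3 & ~~x5 & ~(~x4 & ~x3)   [De Morgan]
⇔ x1 & ~x3 & ~~x5 & ~(~x4 & ~x3)   [double negation]
⇔ x1 & ~x3 & x5 & ~(~x4 & ~x3)   [double negation]
⇔ x1 & ~x3 & x5 & (~~x4 | ~~x3)   [De Morgan]
⇔ x1 & ~x3 & x5 & (x4 | ~~x3)   [double negation]
⇔ x1 & ~x3 & x5 & (x4 | x3)   [double negation]
⇔ (x1 & ~x3 & x5 & x4) | (x1 & ~x3 & x5 & x3)   [distribute & over |]
⇔ x1 & ~x3 & x5 & x4   [simplify]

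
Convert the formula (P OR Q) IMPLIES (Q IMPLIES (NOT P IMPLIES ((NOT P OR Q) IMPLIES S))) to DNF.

(P OR Q) IMPLIES (Q IMPLIES (NOT P IMPLIES ((NOT P OR Q) IMPLIES S)))
⇔ NOT (P OR Q) OR (Q IMPLIES (NOT P IMPLIES ((NOT P OR Q) IMPLIES S)))   (eliminate IMPLIES)
⇔ NOT (P OR Q) OR NOT Q OR (NOT P IMPLIES ((NOT P OR Q) IMPLIES S))   (eliminate IMPLIES)
⇔ NOT (P OR Q) OR NOT Q OR NOT NOT P OR ((NOT P OR Q) IMPLIES S)   (eliminate IMPLIES)
⇔ NOT (P OR Q) OR NOT Q OR NOT NOT P OR NOT (NOT P OR Q) OR S   (eliminate IMPLIES)
⇔ (NOT P AND NOT Q) OR NOT Q OR NOT NOT P OR NOT (NOT P OR Q) OR S   (De Morgan)
⇔ (NOT P AND NOT Q) OR NOT Q OR P OR NOT (NOT P OR Q) OR S   (double negation)
⇔ (NOT P AND NOT Q) OR NOT Q OR P OR (NOT NOT P AND NOT Q) OR S   (De Morgan)
⇔ (NOT P AND NOT Q) OR NOT Q OR P OR (P AND NOT Q) OR S   (double negation)
⇔ NOT Q OR P OR S   (simplify)

NOT Q OR P OR S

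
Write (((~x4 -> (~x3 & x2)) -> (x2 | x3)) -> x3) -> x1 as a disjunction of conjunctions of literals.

(~x4 & ~x2 & ~x3) | (x2 & ~x3) | x1

(((~x4 -> (~x3 & x2)) -> (x2 | x3)) -> x3) -> x1
= ~(((~x4 -> (~x3 & x2)) -> (x2 | x3)) -> x3) | x1   (eliminate ->)
= ~(~((~x4 -> (~x3 & x2)) -> (x2 | x3)) | x3) | x1   (eliminate ->)
= ~(~(~(~x4 -> (~x3 & x2)) | x2 | x3) | x3) | x1   (eliminate ->)
= ~(~(~(~~x4 | (~x3 & x2)) | x2 | x3) | x3) | x1   (eliminate ->)
= (~~(~(~~x4 | (~x3 & x2)) | x2 | x3) & ~x3) | x1   (De Morgan)
= ((~(~~x4 | (~x3 & x2)) | x2 | x3) & ~x3) | x1   (double negation)
= (((~~~x4 & ~(~x3 & x2)) | x2 | x3) & ~x3) | x1   (De Morgan)
= (((~x4 & ~(~x3 & x2)) | x2 | x3) & ~x3) | x1   (double negation)
= (((~x4 & (~~x3 | ~x2)) | x2 | x3) & ~x3) | x1   (De Morgan)
= (((~x4 & (x3 | ~x2)) | x2 | x3) & ~x3) | x1   (double negation)
= (~x4 & x3 & ~x3) | (~x4 & ~x2 & ~x3) | (x2 & ~x3) | (x3 & ~x3) | x1   (distribute & over |)
= (~x4 & ~x2 & ~x3) | (x2 & ~x3) | x1   (simplify)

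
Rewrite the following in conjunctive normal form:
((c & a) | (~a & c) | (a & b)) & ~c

(c | a) & (c | b) & ~c

((c & a) | (~a & c) | (a & b)) & ~c
⇔ (c | ~a | a) & (c | ~a | b) & (c | c | a) & (c | c | b) & (a | ~a | a) & (a | ~a | b) & (a | c | a) & (a | c | b) & ~c   [distribute | over &]
⇔ (c | a) & (c | b) & ~c   [simplify]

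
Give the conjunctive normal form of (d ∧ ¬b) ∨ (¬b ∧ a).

(d ∨ a) ∧ ¬b

(d ∧ ¬b) ∨ (¬b ∧ a)
⇔ (d ∨ ¬b) ∧ (d ∨ a) ∧ (¬b ∨ ¬b) ∧ (¬b ∨ a)   [distribute ∨ over ∧]
⇔ (d ∨ a) ∧ ¬b   [simplify]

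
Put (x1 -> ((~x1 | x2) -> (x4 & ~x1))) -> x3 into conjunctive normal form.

(x1 | x3) & (~x1 | x2 | x3)

(x1 -> ((~x1 | x2) -> (x4 & ~x1))) -> x3
⇔ ~(x1 -> ((~x1 | x2) -> (x4 & ~x1))) | x3   (eliminate ->)
⇔ ~(~x1 | ((~x1 | x2) -> (x4 & ~x1))) | x3   (eliminate ->)
⇔ ~(~x1 | ~(~x1 | x2) | (x4 & ~x1)) | x3   (eliminate ->)
⇔ (~~x1 & ~~(~x1 | x2) & ~(x4 & ~x1)) | x3   (De Morgan)
⇔ (x1 & ~~(~x1 | x2) & ~(x4 & ~x1)) | x3   (double negation)
⇔ (x1 & (~x1 | x2) & ~(x4 & ~x1)) | x3   (double negation)
⇔ (x1 & (~x1 | x2) & (~x4 | ~~x1)) | x3   (De Morgan)
⇔ (x1 & (~x1 | x2) & (~x4 | x1)) | x3   (double negation)
⇔ (x1 | x3) & (~x1 | x2 | x3) & (~x4 | x1 | x3)   (distribute | over &)
⇔ (x1 | x3) & (~x1 | x2 | x3)   (simplify)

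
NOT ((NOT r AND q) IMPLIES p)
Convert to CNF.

NOT ((NOT r AND q) IMPLIES p)
≡ NOT (NOT (NOT r AND q) OR p)   (eliminate IMPLIES)
≡ NOT NOT (NOT r AND q) AND NOT p   (De Morgan)
≡ NOT r AND q AND NOT p   (double negation)

NOT r AND q AND NOT p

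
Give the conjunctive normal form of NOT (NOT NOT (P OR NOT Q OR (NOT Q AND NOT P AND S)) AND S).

(NOT P OR NOT S) AND (Q OR NOT S)

NOT (NOT NOT (P OR NOT Q OR (NOT Q AND NOT P AND S)) AND S)
≡ NOT NOT NOT (P OR NOT Q OR (NOT Q AND NOT P AND S)) OR NOT S   (De Morgan)
≡ NOT (P OR NOT Q OR (NOT Q AND NOT P AND S)) OR NOT S   (double negation)
≡ (NOT P AND NOT NOT Q AND NOT (NOT Q AND NOT P AND S)) OR NOT S   (De Morgan)
≡ (NOT P AND Q AND NOT (NOT Q AND NOT P AND S)) OR NOT S   (double negation)
≡ (NOT P AND Q AND (NOT NOT Q OR NOT NOT P OR NOT S)) OR NOT S   (De Morgan)
≡ (NOT P AND Q AND (Q OR NOT NOT P OR NOT S)) OR NOT S   (double negation)
≡ (NOT P AND Q AND (Q OR P OR NOT S)) OR NOT S   (double negation)
≡ (NOT P OR NOT S) AND (Q OR NOT S) AND (Q OR P OR NOT S OR NOT S)   (distribute OR over AND)
≡ (NOT P OR NOT S) AND (Q OR NOT S)   (simplify)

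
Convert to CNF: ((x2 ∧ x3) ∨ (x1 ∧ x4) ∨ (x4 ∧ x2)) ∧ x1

((x2 ∧ x3) ∨ (x1 ∧ x4) ∨ (x4 ∧ x2)) ∧ x1
⇔ (x2 ∨ x1 ∨ x4) ∧ (x2 ∨ x1 ∨ x2) ∧ (x2 ∨ x4 ∨ x4) ∧ (x2 ∨ x4 ∨ x2) ∧ (x3 ∨ x1 ∨ x4) ∧ (x3 ∨ x1 ∨ x2) ∧ (x3 ∨ x4 ∨ x4) ∧ (x3 ∨ x4 ∨ x2) ∧ x1   [distribute ∨ over ∧]
⇔ (x2 ∨ x4) ∧ (x3 ∨ x4) ∧ x1   [simplify]

(x2 ∨ x4) ∧ (x3 ∨ x4) ∧ x1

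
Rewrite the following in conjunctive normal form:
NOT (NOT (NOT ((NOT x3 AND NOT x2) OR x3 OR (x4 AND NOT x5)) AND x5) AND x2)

(NOT x3 OR NOT x2) AND (x5 OR NOT x2)

NOT (NOT (NOT ((NOT x3 AND NOT x2) OR x3 OR (x4 AND NOT x5)) AND x5) AND x2)
= NOT NOT (NOT ((NOT x3 AND NOT x2) OR x3 OR (x4 AND NOT x5)) AND x5) OR NOT x2   (De Morgan)
= (NOT ((NOT x3 AND NOT x2) OR x3 OR (x4 AND NOT x5)) AND x5) OR NOT x2   (double negation)
= (NOT (NOT x3 AND NOT x2) AND NOT x3 AND NOT (x4 AND NOT x5) AND x5) OR NOT x2   (De Morgan)
= ((NOT NOT x3 OR NOT NOT x2) AND NOT x3 AND NOT (x4 AND NOT x5) AND x5) OR NOT x2   (De Morgan)
= ((x3 OR NOT NOT x2) AND NOT x3 AND NOT (x4 AND NOT x5) AND x5) OR NOT x2   (double negation)
= ((x3 OR x2) AND NOT x3 AND NOT (x4 AND NOT x5) AND x5) OR NOT x2   (double negation)
= ((x3 OR x2) AND NOT x3 AND (NOT x4 OR NOT NOT x5) AND x5) OR NOT x2   (De Morgan)
= ((x3 OR x2) AND NOT x3 AND (NOT x4 OR x5) AND x5) OR NOT x2   (double negation)
= (x3 OR x2 OR NOT x2) AND (NOT x3 OR NOT x2) AND (NOT x4 OR x5 OR NOT x2) AND (x5 OR NOT x2)   (distribute OR over AND)
= (NOT x3 OR NOT x2) AND (x5 OR NOT x2)   (simplify)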